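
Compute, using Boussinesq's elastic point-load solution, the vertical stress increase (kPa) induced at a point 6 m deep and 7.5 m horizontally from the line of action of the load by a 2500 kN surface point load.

Boussinesq vertical stress below a point load on an elastic half-space:
Δσ_z = 3P/(2πz²) · [1 + (r/z)²]^(−5/2)
r/z = 7.5/6 = 1.25; [1+(r/z)²]^(−5/2) = 0.095135.
Δσ_z = 3×2500/(2π×6²) × 0.095135 = 33.157 × 0.095135 = 3.154 kPa

Δσ_z ≈ 3.15 kPa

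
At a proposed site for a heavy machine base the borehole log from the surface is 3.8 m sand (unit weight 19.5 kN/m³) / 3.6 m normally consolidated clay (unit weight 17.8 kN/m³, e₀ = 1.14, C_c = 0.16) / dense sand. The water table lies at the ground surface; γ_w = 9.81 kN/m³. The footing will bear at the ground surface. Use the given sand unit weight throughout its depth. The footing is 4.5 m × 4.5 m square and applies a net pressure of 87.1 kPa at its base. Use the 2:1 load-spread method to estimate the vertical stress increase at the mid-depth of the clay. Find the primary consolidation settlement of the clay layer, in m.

S_c ≈ 0.034 m

Mid-depth of clay below the ground surface: z = 3.8 + 3.6/2 = 5.6 m.
Total vertical stress at mid-clay: σ_v = 19.5×3.8 + 17.8×1.8 = 106.14 kPa.
Pore pressure: u = 9.81×(5.6 − 0) = 54.936 kPa.
Initial effective stress: σ'_0 = σ_v − u = 106.14 − 54.936 = 51.204 kPa.
Stress increase at mid-clay by the 2:1 spreading method:
Δσ = qBL/((B+z)(L+z)) = 87.1×4.5×4.5/((4.5+5.6)(4.5+5.6)) = 17.29 kPa
Final effective stress: σ'_f = σ'_0 + Δσ = 51.204 + 17.29 = 68.494 kPa.
Normally consolidated clay, so the full stress increment lies on the virgin compression line:
S_c = C_c·H/(1+e₀)·log₁₀(σ'_f/σ'_0) = 0.16×3.6/(1+1.14)×log₁₀(68.494/51.204)
    = 0.26916 × 0.12635 = 0.03401 m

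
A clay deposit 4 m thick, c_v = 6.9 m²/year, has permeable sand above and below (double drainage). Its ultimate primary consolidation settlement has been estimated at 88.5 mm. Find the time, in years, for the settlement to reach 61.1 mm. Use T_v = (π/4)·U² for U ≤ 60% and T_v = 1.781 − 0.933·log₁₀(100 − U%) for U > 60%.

t ≈ 0.226 years

Drainage path length: H_d = H/2 = 2 m (double drainage).
U = S(t)/S_ult = 61.1/88.5 = 0.6904.
U > 60%: T_v = 1.781 − 0.933·log₁₀(100 − 69.04) = 0.39008.
t = T_v·H_d²/c_v = 0.39008×2²/6.9 = 0.2261 years.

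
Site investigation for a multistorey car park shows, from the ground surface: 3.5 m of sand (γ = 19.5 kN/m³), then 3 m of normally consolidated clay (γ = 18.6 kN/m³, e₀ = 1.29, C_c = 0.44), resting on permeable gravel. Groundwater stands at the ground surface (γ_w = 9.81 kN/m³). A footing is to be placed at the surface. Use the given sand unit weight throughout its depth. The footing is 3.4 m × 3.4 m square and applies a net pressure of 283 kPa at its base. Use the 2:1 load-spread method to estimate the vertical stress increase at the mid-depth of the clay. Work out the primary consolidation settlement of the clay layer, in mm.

Mid-depth of clay below the ground surface: z = 3.5 + 3/2 = 5 m.
Total vertical stress at mid-clay: σ_v = 19.5×3.5 + 18.6×1.5 = 96.15 kPa.
Pore pressure: u = 9.81×(5 − 0) = 49.05 kPa.
Initial effective stress: σ'_0 = σ_v − u = 96.15 − 49.05 = 47.1 kPa.
Stress increase at mid-clay by the 2:1 spreading method:
Δσ = qBL/((B+z)(L+z)) = 283×3.4×3.4/((3.4+5)(3.4+5)) = 46.365 kPa
Final effective stress: σ'_f = σ'_0 + Δσ = 47.1 + 46.365 = 93.465 kPa.
Normally consolidated clay, so the full stress increment lies on the virgin compression line:
S_c = C_c·H/(1+e₀)·log₁₀(σ'_f/σ'_0) = 0.44×3/(1+1.29)×log₁₀(93.465/47.1)
    = 0.57642 × 0.29763 = 0.1716 m

S_c ≈ 172 mm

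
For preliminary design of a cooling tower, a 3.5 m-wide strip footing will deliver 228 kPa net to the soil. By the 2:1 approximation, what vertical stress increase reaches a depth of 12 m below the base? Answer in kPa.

Δσ_z ≈ 51.5 kPa

By the 2:1 method the load spreads at 1 horizontal : 2 vertical, so at depth z the loaded area has grown by z in each plan dimension:
Δσ = qB/(B+z) = 228×3.5/(3.5+12) = 51.484 kPa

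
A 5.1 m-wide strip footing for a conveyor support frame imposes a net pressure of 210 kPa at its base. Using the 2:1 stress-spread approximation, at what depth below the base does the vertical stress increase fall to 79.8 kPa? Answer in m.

2:1 spreading — at depth z the loaded area has grown by z in each plan dimension:
qB/(B+z) = Δσ_z ⇒ z = qB/Δσ_z − B = 210×5.1/79.8 − 5.1 = 8.321 m

z ≈ 8.32 m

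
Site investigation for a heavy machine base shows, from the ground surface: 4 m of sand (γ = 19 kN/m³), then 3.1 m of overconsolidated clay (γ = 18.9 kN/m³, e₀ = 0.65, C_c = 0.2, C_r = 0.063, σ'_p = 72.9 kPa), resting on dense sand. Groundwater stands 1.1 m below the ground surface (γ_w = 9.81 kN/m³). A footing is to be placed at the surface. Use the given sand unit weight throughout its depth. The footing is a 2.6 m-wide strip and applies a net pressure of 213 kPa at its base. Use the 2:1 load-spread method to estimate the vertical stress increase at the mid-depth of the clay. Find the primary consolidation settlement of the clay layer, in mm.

S_c ≈ 103 mm

Mid-depth of clay below the ground surface: z = 4 + 3.1/2 = 5.55 m.
Total vertical stress at mid-clay: σ_v = 19×4 + 18.9×1.55 = 105.3 kPa.
Pore pressure: u = 9.81×(5.55 − 1.1) = 43.655 kPa.
Initial effective stress: σ'_0 = σ_v − u = 105.3 − 43.655 = 61.645 kPa.
Stress increase at mid-clay by the 2:1 spreading method:
Δσ = qB/(B+z) = 213×2.6/(2.6+5.55) = 67.951 kPa
Final effective stress: σ'_f = 61.645 + 67.951 = 129.6 kPa.
σ'_f = 129.6 > σ'_p = 72.9 kPa, so the stress path crosses the preconsolidation pressure — recompression up to σ'_p, then virgin compression beyond:
S_c = H/(1+e₀)·[C_r·log₁₀(σ'_p/σ'_0) + C_c·log₁₀(σ'_f/σ'_p)]
    = 3.1/1.65 × [0.063×log₁₀(72.9/61.645) + 0.2×log₁₀(129.6/72.9)]
    = 1.8788 × [0.0045883 + 0.049975] = 0.1025 m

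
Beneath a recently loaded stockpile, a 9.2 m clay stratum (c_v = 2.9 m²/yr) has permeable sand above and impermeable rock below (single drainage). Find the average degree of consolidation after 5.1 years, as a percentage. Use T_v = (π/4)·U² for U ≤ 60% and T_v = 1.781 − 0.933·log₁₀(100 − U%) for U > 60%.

Drainage path length: H_d = H = 9.2 m (single drainage).
T_v = c_v·t/H_d² = 2.9×5.1/9.2² = 0.17474.
T_v = 0.17474 corresponds to the U ≤ 60% branch:
U = √(4T_v/π) = 0.4717

U ≈ 47.2 %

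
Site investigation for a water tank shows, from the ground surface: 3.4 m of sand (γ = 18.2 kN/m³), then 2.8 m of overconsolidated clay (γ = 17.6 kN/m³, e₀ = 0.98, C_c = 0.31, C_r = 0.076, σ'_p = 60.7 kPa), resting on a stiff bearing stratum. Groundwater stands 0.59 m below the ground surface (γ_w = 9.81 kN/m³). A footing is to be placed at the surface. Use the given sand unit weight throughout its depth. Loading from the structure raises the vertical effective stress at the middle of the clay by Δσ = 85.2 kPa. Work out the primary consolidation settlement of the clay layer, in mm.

Mid-depth of clay below the ground surface: z = 3.4 + 2.8/2 = 4.8 m.
Total vertical stress at mid-clay: σ_v = 18.2×3.4 + 17.6×1.4 = 86.52 kPa.
Pore pressure: u = 9.81×(4.8 − 0.59) = 41.3 kPa.
Initial effective stress: σ'_0 = σ_v − u = 86.52 − 41.3 = 45.22 kPa.
Final effective stress: σ'_f = 45.22 + 85.2 = 130.42 kPa.
σ'_f = 130.42 > σ'_p = 60.7 kPa, so the stress path crosses the preconsolidation pressure — recompression up to σ'_p, then virgin compression beyond:
S_c = H/(1+e₀)·[C_r·log₁₀(σ'_p/σ'_0) + C_c·log₁₀(σ'_f/σ'_p)]
    = 2.8/1.98 × [0.076×log₁₀(60.7/45.22) + 0.31×log₁₀(130.42/60.7)]
    = 1.4141 × [0.0097172 + 0.10297] = 0.1594 m

S_c ≈ 159 mm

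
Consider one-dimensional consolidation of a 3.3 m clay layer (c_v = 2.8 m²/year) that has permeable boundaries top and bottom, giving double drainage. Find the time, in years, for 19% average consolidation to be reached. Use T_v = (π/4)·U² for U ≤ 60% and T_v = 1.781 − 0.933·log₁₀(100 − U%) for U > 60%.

Drainage path length: H_d = H/2 = 1.65 m (double drainage).
U ≤ 60%: T_v = (π/4)·U² = (π/4)×0.19² = 0.028353.
t = T_v·H_d²/c_v = 0.028353×1.65²/2.8 = 0.02757 years.

t ≈ 0.0276 years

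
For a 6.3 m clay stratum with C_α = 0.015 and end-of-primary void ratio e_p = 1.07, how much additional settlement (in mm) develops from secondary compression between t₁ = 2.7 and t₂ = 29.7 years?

Secondary compression: S_s = C_α·H/(1+e_p)·log₁₀(t₂/t₁)
S_s = 0.015×6.3/(1+1.07)×log₁₀(29.7/2.7)
    = 0.04565 × 1.041 = 0.04754 m

S_s ≈ 47.5 mm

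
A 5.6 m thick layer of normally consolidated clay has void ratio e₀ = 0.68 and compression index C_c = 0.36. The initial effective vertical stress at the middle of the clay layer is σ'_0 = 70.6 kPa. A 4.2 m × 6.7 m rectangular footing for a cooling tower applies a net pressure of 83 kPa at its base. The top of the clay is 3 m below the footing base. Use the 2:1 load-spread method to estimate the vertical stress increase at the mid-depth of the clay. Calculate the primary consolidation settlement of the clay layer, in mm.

S_c ≈ 122 mm

Mid-depth of clay below the footing base: z = 3 + 5.6/2 = 5.8 m.
Stress increase at mid-clay by the 2:1 spreading method:
Δσ = qBL/((B+z)(L+z)) = 83×4.2×6.7/((4.2+5.8)(6.7+5.8)) = 18.685 kPa
Final effective stress: σ'_f = σ'_0 + Δσ = 70.6 + 18.685 = 89.285 kPa.
Normally consolidated clay, so the full stress increment lies on the virgin compression line:
S_c = C_c·H/(1+e₀)·log₁₀(σ'_f/σ'_0) = 0.36×5.6/(1+0.68)×log₁₀(89.285/70.6)
    = 1.2 × 0.10197 = 0.1224 m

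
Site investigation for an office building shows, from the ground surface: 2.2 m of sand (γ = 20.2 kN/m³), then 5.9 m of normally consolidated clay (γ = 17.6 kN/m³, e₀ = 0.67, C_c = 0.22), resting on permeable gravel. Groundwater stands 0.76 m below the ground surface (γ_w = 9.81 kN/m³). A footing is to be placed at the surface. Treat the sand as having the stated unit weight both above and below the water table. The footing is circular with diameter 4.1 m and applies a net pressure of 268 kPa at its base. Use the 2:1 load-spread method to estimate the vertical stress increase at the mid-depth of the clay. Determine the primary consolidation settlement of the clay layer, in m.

S_c ≈ 0.232 m

Mid-depth of clay below the ground surface: z = 2.2 + 5.9/2 = 5.15 m.
Total vertical stress at mid-clay: σ_v = 20.2×2.2 + 17.6×2.95 = 96.36 kPa.
Pore pressure: u = 9.81×(5.15 − 0.76) = 43.066 kPa.
Initial effective stress: σ'_0 = σ_v − u = 96.36 − 43.066 = 53.294 kPa.
Stress increase at mid-clay by the 2:1 spreading method:
Δσ ≈ qD²/(D+z)² = 268×4.1²/(4.1+5.15)² = 52.653 kPa
Final effective stress: σ'_f = σ'_0 + Δσ = 53.294 + 52.653 = 105.95 kPa.
Normally consolidated clay, so the full stress increment lies on the virgin compression line:
S_c = C_c·H/(1+e₀)·log₁₀(σ'_f/σ'_0) = 0.22×5.9/(1+0.67)×log₁₀(105.95/53.294)
    = 0.77725 × 0.29842 = 0.2319 m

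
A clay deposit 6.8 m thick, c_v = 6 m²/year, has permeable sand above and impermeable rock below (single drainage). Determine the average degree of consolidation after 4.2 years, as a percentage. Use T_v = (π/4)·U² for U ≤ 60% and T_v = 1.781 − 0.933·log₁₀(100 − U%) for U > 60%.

U ≈ 78.9 %

Drainage path length: H_d = H = 6.8 m (single drainage).
T_v = c_v·t/H_d² = 6×4.2/6.8² = 0.54498.
T_v = 0.54498 corresponds to the U > 60% branch:
U = 1 − 10^((1.781 − T_v)/0.933)/100 = 0.7888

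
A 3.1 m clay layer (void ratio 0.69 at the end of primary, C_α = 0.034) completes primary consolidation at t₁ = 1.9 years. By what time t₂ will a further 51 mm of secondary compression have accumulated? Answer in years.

S_s = C_α·H/(1+e_p)·log₁₀(t₂/t₁) ⇒ log₁₀(t₂/t₁) = S_s·(1+e_p)/(C_α·H).
log₁₀(t₂/t₁) = 0.051 × (1+0.69) / (0.034×3.1) = 0.8177
t₂ = t₁ × 10^0.8177 = 1.9 × 6.573 = 12.49 years

t₂ ≈ 12.5 years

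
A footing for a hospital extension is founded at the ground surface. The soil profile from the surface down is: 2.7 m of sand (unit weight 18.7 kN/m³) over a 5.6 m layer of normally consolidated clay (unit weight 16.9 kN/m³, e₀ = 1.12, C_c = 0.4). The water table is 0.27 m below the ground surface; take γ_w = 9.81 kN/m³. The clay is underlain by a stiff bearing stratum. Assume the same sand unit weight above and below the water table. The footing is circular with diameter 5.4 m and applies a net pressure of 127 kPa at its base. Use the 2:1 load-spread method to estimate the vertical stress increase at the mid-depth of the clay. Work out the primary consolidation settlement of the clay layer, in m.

S_c ≈ 0.235 m

Mid-depth of clay below the ground surface: z = 2.7 + 5.6/2 = 5.5 m.
Total vertical stress at mid-clay: σ_v = 18.7×2.7 + 16.9×2.8 = 97.81 kPa.
Pore pressure: u = 9.81×(5.5 − 0.27) = 51.306 kPa.
Initial effective stress: σ'_0 = σ_v − u = 97.81 − 51.306 = 46.504 kPa.
Stress increase at mid-clay by the 2:1 spreading method:
Δσ ≈ qD²/(D+z)² = 127×5.4²/(5.4+5.5)² = 31.17 kPa
Final effective stress: σ'_f = σ'_0 + Δσ = 46.504 + 31.17 = 77.674 kPa.
Normally consolidated clay, so the full stress increment lies on the virgin compression line:
S_c = C_c·H/(1+e₀)·log₁₀(σ'_f/σ'_0) = 0.4×5.6/(1+1.12)×log₁₀(77.674/46.504)
    = 1.0566 × 0.22279 = 0.2354 m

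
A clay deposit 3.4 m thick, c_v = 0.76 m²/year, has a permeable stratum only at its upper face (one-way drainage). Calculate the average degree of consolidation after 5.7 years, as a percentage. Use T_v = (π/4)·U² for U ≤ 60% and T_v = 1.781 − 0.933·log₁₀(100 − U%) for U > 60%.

Drainage path length: H_d = H = 3.4 m (single drainage).
T_v = c_v·t/H_d² = 0.76×5.7/3.4² = 0.37474.
T_v = 0.37474 corresponds to the U > 60% branch:
U = 1 − 10^((1.781 − T_v)/0.933)/100 = 0.6785

U ≈ 67.8 %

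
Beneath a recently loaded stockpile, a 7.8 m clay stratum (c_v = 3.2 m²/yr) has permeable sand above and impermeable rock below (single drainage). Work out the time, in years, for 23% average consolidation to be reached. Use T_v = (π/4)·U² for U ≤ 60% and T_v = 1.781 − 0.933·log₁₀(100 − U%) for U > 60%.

Drainage path length: H_d = H = 7.8 m (single drainage).
U ≤ 60%: T_v = (π/4)·U² = (π/4)×0.23² = 0.041548.
t = T_v·H_d²/c_v = 0.041548×7.8²/3.2 = 0.7899 years.

t ≈ 0.79 years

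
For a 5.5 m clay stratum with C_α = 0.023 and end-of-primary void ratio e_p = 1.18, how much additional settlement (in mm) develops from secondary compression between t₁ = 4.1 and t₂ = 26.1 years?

S_s ≈ 46.6 mm

Secondary compression: S_s = C_α·H/(1+e_p)·log₁₀(t₂/t₁)
S_s = 0.023×5.5/(1+1.18)×log₁₀(26.1/4.1)
    = 0.05803 × 0.8039 = 0.04665 m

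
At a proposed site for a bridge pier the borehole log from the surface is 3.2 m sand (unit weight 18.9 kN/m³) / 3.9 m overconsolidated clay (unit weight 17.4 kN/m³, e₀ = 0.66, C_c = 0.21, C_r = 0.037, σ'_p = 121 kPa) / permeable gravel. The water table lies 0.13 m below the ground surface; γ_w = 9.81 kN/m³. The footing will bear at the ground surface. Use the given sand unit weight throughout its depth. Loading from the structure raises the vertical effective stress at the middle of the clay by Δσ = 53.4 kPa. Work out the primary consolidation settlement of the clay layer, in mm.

S_c ≈ 29.5 mm

Mid-depth of clay below the ground surface: z = 3.2 + 3.9/2 = 5.15 m.
Total vertical stress at mid-clay: σ_v = 18.9×3.2 + 17.4×1.95 = 94.41 kPa.
Pore pressure: u = 9.81×(5.15 − 0.13) = 49.246 kPa.
Initial effective stress: σ'_0 = σ_v − u = 94.41 − 49.246 = 45.164 kPa.
Final effective stress: σ'_f = 45.164 + 53.4 = 98.564 kPa.
σ'_f = 98.564 ≤ σ'_p = 121 kPa, so the clay remains overconsolidated and only the recompression index applies:
S_c = C_r·H/(1+e₀)·log₁₀(σ'_f/σ'_0) = 0.037×3.9/1.66×log₁₀(98.564/45.164)
    = 0.086928 × 0.33893 = 0.02946 m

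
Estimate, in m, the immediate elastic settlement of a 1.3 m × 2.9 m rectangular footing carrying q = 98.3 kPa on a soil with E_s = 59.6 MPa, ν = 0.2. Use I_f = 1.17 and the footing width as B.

Immediate (elastic) settlement: S_e = q·B·(1−ν²)/E_s · I_f.
E_s = 59.6 MPa = 59600 kPa.
S_e = 98.3 × 1.3 × (1 − 0.2²) / 59600 × 1.17
    = 98.3 × 1.3 × 0.96 / 59600 × 1.17
    = 0.002408 m

S_e ≈ 0.00241 m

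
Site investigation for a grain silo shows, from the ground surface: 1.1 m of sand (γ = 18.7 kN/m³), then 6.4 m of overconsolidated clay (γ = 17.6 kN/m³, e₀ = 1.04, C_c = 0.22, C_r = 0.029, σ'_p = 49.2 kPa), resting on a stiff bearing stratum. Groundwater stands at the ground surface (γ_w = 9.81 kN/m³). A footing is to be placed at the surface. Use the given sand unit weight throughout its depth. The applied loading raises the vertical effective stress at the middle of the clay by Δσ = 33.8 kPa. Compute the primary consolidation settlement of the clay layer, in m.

S_c ≈ 0.113 m

Mid-depth of clay below the ground surface: z = 1.1 + 6.4/2 = 4.3 m.
Total vertical stress at mid-clay: σ_v = 18.7×1.1 + 17.6×3.2 = 76.89 kPa.
Pore pressure: u = 9.81×(4.3 − 0) = 42.183 kPa.
Initial effective stress: σ'_0 = σ_v − u = 76.89 − 42.183 = 34.707 kPa.
Final effective stress: σ'_f = 34.707 + 33.8 = 68.507 kPa.
σ'_f = 68.507 > σ'_p = 49.2 kPa, so the stress path crosses the preconsolidation pressure — recompression up to σ'_p, then virgin compression beyond:
S_c = H/(1+e₀)·[C_r·log₁₀(σ'_p/σ'_0) + C_c·log₁₀(σ'_f/σ'_p)]
    = 6.4/2.04 × [0.029×log₁₀(49.2/34.707) + 0.22×log₁₀(68.507/49.2)]
    = 3.1373 × [0.0043949 + 0.031629] = 0.113 m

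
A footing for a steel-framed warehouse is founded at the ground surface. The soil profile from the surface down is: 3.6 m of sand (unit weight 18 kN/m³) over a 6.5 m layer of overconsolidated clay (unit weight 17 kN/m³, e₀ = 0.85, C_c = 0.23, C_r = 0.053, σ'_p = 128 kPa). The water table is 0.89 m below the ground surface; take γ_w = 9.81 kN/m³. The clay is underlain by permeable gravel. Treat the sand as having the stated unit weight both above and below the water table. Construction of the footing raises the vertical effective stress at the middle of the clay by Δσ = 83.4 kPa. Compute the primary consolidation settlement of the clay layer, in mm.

S_c ≈ 103 mm

Mid-depth of clay below the ground surface: z = 3.6 + 6.5/2 = 6.85 m.
Total vertical stress at mid-clay: σ_v = 18×3.6 + 17×3.25 = 120.05 kPa.
Pore pressure: u = 9.81×(6.85 − 0.89) = 58.468 kPa.
Initial effective stress: σ'_0 = σ_v − u = 120.05 − 58.468 = 61.582 kPa.
Final effective stress: σ'_f = 61.582 + 83.4 = 144.98 kPa.
σ'_f = 144.98 > σ'_p = 128 kPa, so the stress path crosses the preconsolidation pressure — recompression up to σ'_p, then virgin compression beyond:
S_c = H/(1+e₀)·[C_r·log₁₀(σ'_p/σ'_0) + C_c·log₁₀(σ'_f/σ'_p)]
    = 6.5/1.85 × [0.053×log₁₀(128/61.582) + 0.23×log₁₀(144.98/128)]
    = 3.5135 × [0.016841 + 0.012443] = 0.1029 m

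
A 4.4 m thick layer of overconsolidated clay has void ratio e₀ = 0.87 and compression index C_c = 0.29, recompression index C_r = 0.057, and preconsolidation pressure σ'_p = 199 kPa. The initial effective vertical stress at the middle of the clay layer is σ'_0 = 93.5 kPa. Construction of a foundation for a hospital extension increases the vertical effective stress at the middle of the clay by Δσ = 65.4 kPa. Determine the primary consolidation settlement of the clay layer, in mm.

Final effective stress: σ'_f = 93.5 + 65.4 = 158.9 kPa.
σ'_f = 158.9 ≤ σ'_p = 199 kPa, so the clay remains overconsolidated and only the recompression index applies:
S_c = C_r·H/(1+e₀)·log₁₀(σ'_f/σ'_0) = 0.057×4.4/1.87×log₁₀(158.9/93.5)
    = 0.13412 × 0.23031 = 0.03089 m

S_c ≈ 30.9 mm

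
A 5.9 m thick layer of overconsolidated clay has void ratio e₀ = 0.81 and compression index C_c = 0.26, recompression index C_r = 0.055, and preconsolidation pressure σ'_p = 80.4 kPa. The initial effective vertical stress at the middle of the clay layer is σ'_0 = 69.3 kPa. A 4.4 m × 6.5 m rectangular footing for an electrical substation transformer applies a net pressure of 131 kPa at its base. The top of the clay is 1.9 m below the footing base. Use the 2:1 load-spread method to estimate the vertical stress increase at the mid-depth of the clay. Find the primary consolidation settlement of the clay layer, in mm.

S_c ≈ 110 mm

Mid-depth of clay below the footing base: z = 1.9 + 5.9/2 = 4.85 m.
Stress increase at mid-clay by the 2:1 spreading method:
Δσ = qBL/((B+z)(L+z)) = 131×4.4×6.5/((4.4+4.85)(6.5+4.85)) = 35.686 kPa
Final effective stress: σ'_f = 69.3 + 35.686 = 104.99 kPa.
σ'_f = 104.99 > σ'_p = 80.4 kPa, so the stress path crosses the preconsolidation pressure — recompression up to σ'_p, then virgin compression beyond:
S_c = H/(1+e₀)·[C_r·log₁₀(σ'_p/σ'_0) + C_c·log₁₀(σ'_f/σ'_p)]
    = 5.9/1.81 × [0.055×log₁₀(80.4/69.3) + 0.26×log₁₀(104.99/80.4)]
    = 3.2597 × [0.0035488 + 0.030132] = 0.1098 m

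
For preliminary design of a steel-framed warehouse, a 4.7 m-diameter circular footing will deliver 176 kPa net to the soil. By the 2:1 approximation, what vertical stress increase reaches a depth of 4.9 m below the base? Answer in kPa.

By the 2:1 method the load spreads at 1 horizontal : 2 vertical, so at depth z the loaded area has grown by z in each plan dimension:
Δσ ≈ qD²/(D+z)² = 176×4.7²/(4.7+4.9)² = 42.186 kPa

Δσ_z ≈ 42.2 kPa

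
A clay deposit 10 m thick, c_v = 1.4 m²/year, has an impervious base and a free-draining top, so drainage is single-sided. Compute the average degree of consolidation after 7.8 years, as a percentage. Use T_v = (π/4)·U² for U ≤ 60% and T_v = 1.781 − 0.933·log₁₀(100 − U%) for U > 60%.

U ≈ 37.3 %

Drainage path length: H_d = H = 10 m (single drainage).
T_v = c_v·t/H_d² = 1.4×7.8/10² = 0.1092.
T_v = 0.1092 corresponds to the U ≤ 60% branch:
U = √(4T_v/π) = 0.3729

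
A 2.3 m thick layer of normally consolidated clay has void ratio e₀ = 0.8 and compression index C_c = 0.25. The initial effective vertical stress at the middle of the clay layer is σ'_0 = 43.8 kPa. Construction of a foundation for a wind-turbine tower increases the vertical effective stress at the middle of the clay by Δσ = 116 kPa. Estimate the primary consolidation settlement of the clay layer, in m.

Final effective stress: σ'_f = σ'_0 + Δσ = 43.8 + 116 = 159.8 kPa.
Normally consolidated clay, so the full stress increment lies on the virgin compression line:
S_c = C_c·H/(1+e₀)·log₁₀(σ'_f/σ'_0) = 0.25×2.3/(1+0.8)×log₁₀(159.8/43.8)
    = 0.31944 × 0.5621 = 0.1796 m

S_c ≈ 0.18 m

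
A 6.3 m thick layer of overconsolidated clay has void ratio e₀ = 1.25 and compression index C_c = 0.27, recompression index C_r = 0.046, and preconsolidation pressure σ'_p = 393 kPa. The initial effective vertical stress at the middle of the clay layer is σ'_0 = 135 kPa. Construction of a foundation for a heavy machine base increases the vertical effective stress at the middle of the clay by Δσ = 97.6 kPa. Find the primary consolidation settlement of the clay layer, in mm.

Final effective stress: σ'_f = 135 + 97.6 = 232.6 kPa.
σ'_f = 232.6 ≤ σ'_p = 393 kPa, so the clay remains overconsolidated and only the recompression index applies:
S_c = C_r·H/(1+e₀)·log₁₀(σ'_f/σ'_0) = 0.046×6.3/2.25×log₁₀(232.6/135)
    = 0.1288 × 0.23628 = 0.03043 m

S_c ≈ 30.4 mm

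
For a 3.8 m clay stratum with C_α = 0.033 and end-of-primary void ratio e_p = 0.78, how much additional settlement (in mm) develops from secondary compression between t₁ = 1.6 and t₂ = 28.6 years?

Secondary compression: S_s = C_α·H/(1+e_p)·log₁₀(t₂/t₁)
S_s = 0.033×3.8/(1+0.78)×log₁₀(28.6/1.6)
    = 0.07045 × 1.252 = 0.08822 m

S_s ≈ 88.2 mm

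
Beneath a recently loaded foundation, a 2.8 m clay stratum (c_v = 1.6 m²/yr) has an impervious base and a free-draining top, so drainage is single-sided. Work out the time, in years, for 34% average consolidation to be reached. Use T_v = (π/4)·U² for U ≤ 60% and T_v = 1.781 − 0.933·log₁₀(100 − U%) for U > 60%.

t ≈ 0.445 years

Drainage path length: H_d = H = 2.8 m (single drainage).
U ≤ 60%: T_v = (π/4)·U² = (π/4)×0.34² = 0.090792.
t = T_v·H_d²/c_v = 0.090792×2.8²/1.6 = 0.4449 years.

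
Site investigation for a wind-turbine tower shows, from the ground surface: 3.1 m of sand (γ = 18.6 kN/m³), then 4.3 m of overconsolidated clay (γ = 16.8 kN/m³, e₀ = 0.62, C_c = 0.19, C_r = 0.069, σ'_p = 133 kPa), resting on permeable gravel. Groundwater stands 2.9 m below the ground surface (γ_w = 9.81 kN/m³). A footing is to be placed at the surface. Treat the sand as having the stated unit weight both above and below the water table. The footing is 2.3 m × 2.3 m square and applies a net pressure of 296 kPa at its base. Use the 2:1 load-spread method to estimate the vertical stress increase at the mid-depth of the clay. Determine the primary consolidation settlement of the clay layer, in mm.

Mid-depth of clay below the ground surface: z = 3.1 + 4.3/2 = 5.25 m.
Total vertical stress at mid-clay: σ_v = 18.6×3.1 + 16.8×2.15 = 93.78 kPa.
Pore pressure: u = 9.81×(5.25 − 2.9) = 23.054 kPa.
Initial effective stress: σ'_0 = σ_v − u = 93.78 − 23.054 = 70.726 kPa.
Stress increase at mid-clay by the 2:1 spreading method:
Δσ = qBL/((B+z)(L+z)) = 296×2.3×2.3/((2.3+5.25)(2.3+5.25)) = 27.47 kPa
Final effective stress: σ'_f = 70.726 + 27.47 = 98.196 kPa.
σ'_f = 98.196 ≤ σ'_p = 133 kPa, so the clay remains overconsolidated and only the recompression index applies:
S_c = C_r·H/(1+e₀)·log₁₀(σ'_f/σ'_0) = 0.069×4.3/1.62×log₁₀(98.196/70.726)
    = 0.18315 × 0.14251 = 0.0261 m

S_c ≈ 26.1 mm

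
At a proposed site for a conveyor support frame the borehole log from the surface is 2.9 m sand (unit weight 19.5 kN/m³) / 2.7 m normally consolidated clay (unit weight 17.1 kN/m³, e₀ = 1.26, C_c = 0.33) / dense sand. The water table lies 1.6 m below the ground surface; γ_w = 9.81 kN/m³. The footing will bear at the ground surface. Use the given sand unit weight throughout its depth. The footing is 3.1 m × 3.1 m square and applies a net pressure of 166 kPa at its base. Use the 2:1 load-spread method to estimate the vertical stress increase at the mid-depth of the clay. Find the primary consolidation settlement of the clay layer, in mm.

S_c ≈ 75.1 mm

Mid-depth of clay below the ground surface: z = 2.9 + 2.7/2 = 4.25 m.
Total vertical stress at mid-clay: σ_v = 19.5×2.9 + 17.1×1.35 = 79.635 kPa.
Pore pressure: u = 9.81×(4.25 − 1.6) = 25.997 kPa.
Initial effective stress: σ'_0 = σ_v − u = 79.635 − 25.997 = 53.638 kPa.
Stress increase at mid-clay by the 2:1 spreading method:
Δσ = qBL/((B+z)(L+z)) = 166×3.1×3.1/((3.1+4.25)(3.1+4.25)) = 29.53 kPa
Final effective stress: σ'_f = σ'_0 + Δσ = 53.638 + 29.53 = 83.168 kPa.
Normally consolidated clay, so the full stress increment lies on the virgin compression line:
S_c = C_c·H/(1+e₀)·log₁₀(σ'_f/σ'_0) = 0.33×2.7/(1+1.26)×log₁₀(83.168/53.638)
    = 0.39425 × 0.19048 = 0.0751 m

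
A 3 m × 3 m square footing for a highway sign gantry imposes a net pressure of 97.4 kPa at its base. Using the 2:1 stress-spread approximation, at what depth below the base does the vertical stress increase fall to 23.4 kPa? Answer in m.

2:1 spreading — at depth z the loaded area has grown by z in each plan dimension:
qB²/(B+z)² = Δσ_z ⇒ z = B(√(q/Δσ_z) − 1) = 3×(√(97.4/23.4) − 1) = 3.121 m

z ≈ 3.12 m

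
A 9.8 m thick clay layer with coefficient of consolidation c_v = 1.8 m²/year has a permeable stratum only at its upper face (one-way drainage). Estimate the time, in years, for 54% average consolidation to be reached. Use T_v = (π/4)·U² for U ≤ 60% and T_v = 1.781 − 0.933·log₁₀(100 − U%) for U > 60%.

t ≈ 12.2 years

Drainage path length: H_d = H = 9.8 m (single drainage).
U ≤ 60%: T_v = (π/4)·U² = (π/4)×0.54² = 0.22902.
t = T_v·H_d²/c_v = 0.22902×9.8²/1.8 = 12.22 years.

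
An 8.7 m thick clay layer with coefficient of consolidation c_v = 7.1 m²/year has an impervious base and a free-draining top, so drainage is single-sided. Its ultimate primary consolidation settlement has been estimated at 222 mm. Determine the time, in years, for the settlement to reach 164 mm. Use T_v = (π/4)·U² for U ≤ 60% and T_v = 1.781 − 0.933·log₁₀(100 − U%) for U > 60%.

Drainage path length: H_d = H = 8.7 m (single drainage).
U = S(t)/S_ult = 164/222 = 0.7387.
U > 60%: T_v = 1.781 − 0.933·log₁₀(100 − 73.874) = 0.45887.
t = T_v·H_d²/c_v = 0.45887×8.7²/7.1 = 4.892 years.

t ≈ 4.89 years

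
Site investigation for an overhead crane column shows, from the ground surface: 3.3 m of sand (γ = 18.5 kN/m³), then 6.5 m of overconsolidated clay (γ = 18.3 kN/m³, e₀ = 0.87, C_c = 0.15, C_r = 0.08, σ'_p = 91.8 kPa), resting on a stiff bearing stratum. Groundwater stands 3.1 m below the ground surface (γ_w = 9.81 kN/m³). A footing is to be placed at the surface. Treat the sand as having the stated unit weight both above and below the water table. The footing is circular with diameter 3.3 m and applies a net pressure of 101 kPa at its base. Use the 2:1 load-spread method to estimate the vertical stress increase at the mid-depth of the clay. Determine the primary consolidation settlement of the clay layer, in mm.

S_c ≈ 21.8 mm

Mid-depth of clay below the ground surface: z = 3.3 + 6.5/2 = 6.55 m.
Total vertical stress at mid-clay: σ_v = 18.5×3.3 + 18.3×3.25 = 120.53 kPa.
Pore pressure: u = 9.81×(6.55 − 3.1) = 33.845 kPa.
Initial effective stress: σ'_0 = σ_v − u = 120.53 − 33.845 = 86.685 kPa.
Stress increase at mid-clay by the 2:1 spreading method:
Δσ ≈ qD²/(D+z)² = 101×3.3²/(3.3+6.55)² = 11.336 kPa
Final effective stress: σ'_f = 86.685 + 11.336 = 98.021 kPa.
σ'_f = 98.021 > σ'_p = 91.8 kPa, so the stress path crosses the preconsolidation pressure — recompression up to σ'_p, then virgin compression beyond:
S_c = H/(1+e₀)·[C_r·log₁₀(σ'_p/σ'_0) + C_c·log₁₀(σ'_f/σ'_p)]
    = 6.5/1.87 × [0.08×log₁₀(91.8/86.685) + 0.15×log₁₀(98.021/91.8)]
    = 3.4759 × [0.0019919 + 0.0042715] = 0.02177 m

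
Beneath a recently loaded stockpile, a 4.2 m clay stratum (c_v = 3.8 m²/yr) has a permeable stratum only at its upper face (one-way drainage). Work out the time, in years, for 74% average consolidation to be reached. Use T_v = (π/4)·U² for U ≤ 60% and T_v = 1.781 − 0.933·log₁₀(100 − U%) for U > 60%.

Drainage path length: H_d = H = 4.2 m (single drainage).
U > 60%: T_v = 1.781 − 0.933·log₁₀(100 − 74) = 0.46083.
t = T_v·H_d²/c_v = 0.46083×4.2²/3.8 = 2.139 years.

t ≈ 2.14 years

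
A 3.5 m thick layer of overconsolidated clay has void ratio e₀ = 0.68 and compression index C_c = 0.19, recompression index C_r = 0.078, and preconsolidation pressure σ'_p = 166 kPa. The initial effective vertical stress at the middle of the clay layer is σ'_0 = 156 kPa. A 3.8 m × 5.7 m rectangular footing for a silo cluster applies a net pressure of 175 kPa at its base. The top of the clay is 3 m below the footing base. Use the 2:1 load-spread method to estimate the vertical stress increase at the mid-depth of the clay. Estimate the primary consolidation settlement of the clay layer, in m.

S_c ≈ 0.0351 m

Mid-depth of clay below the footing base: z = 3 + 3.5/2 = 4.75 m.
Stress increase at mid-clay by the 2:1 spreading method:
Δσ = qBL/((B+z)(L+z)) = 175×3.8×5.7/((3.8+4.75)(5.7+4.75)) = 42.424 kPa
Final effective stress: σ'_f = 156 + 42.424 = 198.42 kPa.
σ'_f = 198.42 > σ'_p = 166 kPa, so the stress path crosses the preconsolidation pressure — recompression up to σ'_p, then virgin compression beyond:
S_c = H/(1+e₀)·[C_r·log₁₀(σ'_p/σ'_0) + C_c·log₁₀(σ'_f/σ'_p)]
    = 3.5/1.68 × [0.078×log₁₀(166/156) + 0.19×log₁₀(198.42/166)]
    = 2.0833 × [0.0021047 + 0.014721] = 0.03505 m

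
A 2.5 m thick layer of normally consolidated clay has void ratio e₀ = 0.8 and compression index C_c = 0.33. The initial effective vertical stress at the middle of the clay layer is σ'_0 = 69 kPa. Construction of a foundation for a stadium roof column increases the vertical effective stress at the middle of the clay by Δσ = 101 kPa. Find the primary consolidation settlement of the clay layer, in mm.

S_c ≈ 179 mm

Final effective stress: σ'_f = σ'_0 + Δσ = 69 + 101 = 170 kPa.
Normally consolidated clay, so the full stress increment lies on the virgin compression line:
S_c = C_c·H/(1+e₀)·log₁₀(σ'_f/σ'_0) = 0.33×2.5/(1+0.8)×log₁₀(170/69)
    = 0.45833 × 0.3916 = 0.1795 m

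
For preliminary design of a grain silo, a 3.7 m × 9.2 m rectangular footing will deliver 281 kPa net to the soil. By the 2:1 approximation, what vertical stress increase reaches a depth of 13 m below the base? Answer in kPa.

Δσ_z ≈ 25.8 kPa

By the 2:1 method the load spreads at 1 horizontal : 2 vertical, so at depth z the loaded area has grown by z in each plan dimension:
Δσ = qBL/((B+z)(L+z)) = 281×3.7×9.2/((3.7+13)(9.2+13)) = 25.8 kPa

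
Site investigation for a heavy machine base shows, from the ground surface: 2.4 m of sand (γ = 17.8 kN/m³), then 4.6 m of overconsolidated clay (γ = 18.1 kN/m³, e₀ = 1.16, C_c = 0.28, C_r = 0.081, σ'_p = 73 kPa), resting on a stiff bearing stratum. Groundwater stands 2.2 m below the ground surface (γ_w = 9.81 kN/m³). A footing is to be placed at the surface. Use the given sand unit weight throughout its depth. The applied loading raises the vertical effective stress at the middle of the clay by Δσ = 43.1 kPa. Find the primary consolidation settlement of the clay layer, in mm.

Mid-depth of clay below the ground surface: z = 2.4 + 4.6/2 = 4.7 m.
Total vertical stress at mid-clay: σ_v = 17.8×2.4 + 18.1×2.3 = 84.35 kPa.
Pore pressure: u = 9.81×(4.7 − 2.2) = 24.525 kPa.
Initial effective stress: σ'_0 = σ_v − u = 84.35 − 24.525 = 59.825 kPa.
Final effective stress: σ'_f = 59.825 + 43.1 = 102.93 kPa.
σ'_f = 102.93 > σ'_p = 73 kPa, so the stress path crosses the preconsolidation pressure — recompression up to σ'_p, then virgin compression beyond:
S_c = H/(1+e₀)·[C_r·log₁₀(σ'_p/σ'_0) + C_c·log₁₀(σ'_f/σ'_p)]
    = 4.6/2.16 × [0.081×log₁₀(73/59.825) + 0.28×log₁₀(102.93/73)]
    = 2.1296 × [0.0070017 + 0.041781] = 0.1039 m

S_c ≈ 104 mm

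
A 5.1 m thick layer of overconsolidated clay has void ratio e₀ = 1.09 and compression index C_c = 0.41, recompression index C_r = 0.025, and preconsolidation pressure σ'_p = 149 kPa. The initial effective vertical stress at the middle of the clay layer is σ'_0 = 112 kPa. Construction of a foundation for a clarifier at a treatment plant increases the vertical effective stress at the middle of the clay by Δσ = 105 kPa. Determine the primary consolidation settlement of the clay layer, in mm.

Final effective stress: σ'_f = 112 + 105 = 217 kPa.
σ'_f = 217 > σ'_p = 149 kPa, so the stress path crosses the preconsolidation pressure — recompression up to σ'_p, then virgin compression beyond:
S_c = H/(1+e₀)·[C_r·log₁₀(σ'_p/σ'_0) + C_c·log₁₀(σ'_f/σ'_p)]
    = 5.1/2.09 × [0.025×log₁₀(149/112) + 0.41×log₁₀(217/149)]
    = 2.4402 × [0.0030992 + 0.066942] = 0.1709 m

S_c ≈ 171 mm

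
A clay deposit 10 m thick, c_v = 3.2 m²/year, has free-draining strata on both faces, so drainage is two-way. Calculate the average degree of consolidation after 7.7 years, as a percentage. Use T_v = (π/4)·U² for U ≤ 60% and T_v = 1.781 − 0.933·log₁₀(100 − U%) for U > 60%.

Drainage path length: H_d = H/2 = 5 m (double drainage).
T_v = c_v·t/H_d² = 3.2×7.7/5² = 0.9856.
T_v = 0.9856 corresponds to the U > 60% branch:
U = 1 − 10^((1.781 − T_v)/0.933)/100 = 0.9288

U ≈ 92.9 %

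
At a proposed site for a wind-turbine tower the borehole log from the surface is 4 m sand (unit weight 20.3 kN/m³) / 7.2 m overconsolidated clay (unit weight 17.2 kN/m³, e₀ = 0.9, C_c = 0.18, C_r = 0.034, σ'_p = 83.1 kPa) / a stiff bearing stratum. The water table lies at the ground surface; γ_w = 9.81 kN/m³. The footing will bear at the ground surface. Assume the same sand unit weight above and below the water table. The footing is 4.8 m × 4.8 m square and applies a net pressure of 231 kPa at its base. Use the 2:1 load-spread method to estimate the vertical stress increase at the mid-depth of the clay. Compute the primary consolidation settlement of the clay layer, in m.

Mid-depth of clay below the ground surface: z = 4 + 7.2/2 = 7.6 m.
Total vertical stress at mid-clay: σ_v = 20.3×4 + 17.2×3.6 = 143.12 kPa.
Pore pressure: u = 9.81×(7.6 − 0) = 74.556 kPa.
Initial effective stress: σ'_0 = σ_v − u = 143.12 − 74.556 = 68.564 kPa.
Stress increase at mid-clay by the 2:1 spreading method:
Δσ = qBL/((B+z)(L+z)) = 231×4.8×4.8/((4.8+7.6)(4.8+7.6)) = 34.614 kPa
Final effective stress: σ'_f = 68.564 + 34.614 = 103.18 kPa.
σ'_f = 103.18 > σ'_p = 83.1 kPa, so the stress path crosses the preconsolidation pressure — recompression up to σ'_p, then virgin compression beyond:
S_c = H/(1+e₀)·[C_r·log₁₀(σ'_p/σ'_0) + C_c·log₁₀(σ'_f/σ'_p)]
    = 7.2/1.9 × [0.034×log₁₀(83.1/68.564) + 0.18×log₁₀(103.18/83.1)]
    = 3.7895 × [0.0028392 + 0.016919] = 0.07487 m

S_c ≈ 0.0749 m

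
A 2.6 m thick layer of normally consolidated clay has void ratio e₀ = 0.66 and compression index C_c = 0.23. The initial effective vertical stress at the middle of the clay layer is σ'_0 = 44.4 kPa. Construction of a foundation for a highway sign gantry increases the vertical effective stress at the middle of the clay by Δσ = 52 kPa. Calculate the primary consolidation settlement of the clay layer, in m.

S_c ≈ 0.121 m

Final effective stress: σ'_f = σ'_0 + Δσ = 44.4 + 52 = 96.4 kPa.
Normally consolidated clay, so the full stress increment lies on the virgin compression line:
S_c = C_c·H/(1+e₀)·log₁₀(σ'_f/σ'_0) = 0.23×2.6/(1+0.66)×log₁₀(96.4/44.4)
    = 0.36024 × 0.33669 = 0.1213 m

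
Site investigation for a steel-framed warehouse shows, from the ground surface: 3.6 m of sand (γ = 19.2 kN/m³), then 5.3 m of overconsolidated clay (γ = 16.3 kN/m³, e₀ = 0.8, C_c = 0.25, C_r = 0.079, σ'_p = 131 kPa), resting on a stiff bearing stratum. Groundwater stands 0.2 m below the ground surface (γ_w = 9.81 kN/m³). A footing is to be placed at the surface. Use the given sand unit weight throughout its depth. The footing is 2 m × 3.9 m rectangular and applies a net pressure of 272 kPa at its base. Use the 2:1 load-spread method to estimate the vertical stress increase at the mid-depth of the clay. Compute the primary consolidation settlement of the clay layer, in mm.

Mid-depth of clay below the ground surface: z = 3.6 + 5.3/2 = 6.25 m.
Total vertical stress at mid-clay: σ_v = 19.2×3.6 + 16.3×2.65 = 112.31 kPa.
Pore pressure: u = 9.81×(6.25 − 0.2) = 59.351 kPa.
Initial effective stress: σ'_0 = σ_v − u = 112.31 − 59.351 = 52.959 kPa.
Stress increase at mid-clay by the 2:1 spreading method:
Δσ = qBL/((B+z)(L+z)) = 272×2×3.9/((2+6.25)(3.9+6.25)) = 25.336 kPa
Final effective stress: σ'_f = 52.959 + 25.336 = 78.295 kPa.
σ'_f = 78.295 ≤ σ'_p = 131 kPa, so the clay remains overconsolidated and only the recompression index applies:
S_c = C_r·H/(1+e₀)·log₁₀(σ'_f/σ'_0) = 0.079×5.3/1.8×log₁₀(78.295/52.959)
    = 0.23261 × 0.16979 = 0.03949 m

S_c ≈ 39.5 mm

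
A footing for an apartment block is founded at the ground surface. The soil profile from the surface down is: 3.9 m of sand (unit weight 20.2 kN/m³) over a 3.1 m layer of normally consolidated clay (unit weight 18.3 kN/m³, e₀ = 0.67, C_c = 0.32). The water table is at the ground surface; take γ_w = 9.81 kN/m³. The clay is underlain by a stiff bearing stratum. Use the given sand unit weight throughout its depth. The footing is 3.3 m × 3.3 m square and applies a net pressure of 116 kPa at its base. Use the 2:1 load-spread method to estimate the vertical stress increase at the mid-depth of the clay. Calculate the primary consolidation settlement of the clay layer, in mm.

S_c ≈ 69.1 mm

Mid-depth of clay below the ground surface: z = 3.9 + 3.1/2 = 5.45 m.
Total vertical stress at mid-clay: σ_v = 20.2×3.9 + 18.3×1.55 = 107.15 kPa.
Pore pressure: u = 9.81×(5.45 − 0) = 53.465 kPa.
Initial effective stress: σ'_0 = σ_v − u = 107.15 − 53.465 = 53.685 kPa.
Stress increase at mid-clay by the 2:1 spreading method:
Δσ = qBL/((B+z)(L+z)) = 116×3.3×3.3/((3.3+5.45)(3.3+5.45)) = 16.499 kPa
Final effective stress: σ'_f = σ'_0 + Δσ = 53.685 + 16.499 = 70.184 kPa.
Normally consolidated clay, so the full stress increment lies on the virgin compression line:
S_c = C_c·H/(1+e₀)·log₁₀(σ'_f/σ'_0) = 0.32×3.1/(1+0.67)×log₁₀(70.184/53.685)
    = 0.59401 × 0.11639 = 0.06914 m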